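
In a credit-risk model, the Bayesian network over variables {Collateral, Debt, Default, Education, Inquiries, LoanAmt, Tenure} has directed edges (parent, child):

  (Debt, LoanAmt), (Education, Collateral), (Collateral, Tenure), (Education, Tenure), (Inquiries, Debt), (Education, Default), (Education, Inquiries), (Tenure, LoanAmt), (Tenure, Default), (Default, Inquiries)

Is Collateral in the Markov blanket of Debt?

A node's Markov blanket = Pa ∪ Ch ∪ (parents of Ch other than the node itself).
Debt has parent Inquiries.
Ch(Debt) = {LoanAmt}.
Other parents of Debt's children:
  LoanAmt also has parent Tenure.
MB(Debt) = {Inquiries, LoanAmt, Tenure}; Collateral is not in this set.

No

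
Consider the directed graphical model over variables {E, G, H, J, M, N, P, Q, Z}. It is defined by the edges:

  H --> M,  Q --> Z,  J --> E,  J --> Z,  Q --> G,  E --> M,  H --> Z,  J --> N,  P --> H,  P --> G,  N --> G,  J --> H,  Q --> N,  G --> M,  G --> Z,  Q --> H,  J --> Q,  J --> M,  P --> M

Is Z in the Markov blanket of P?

Children of P: G, H, M.
Pa(P) = {}.
For each child, the remaining parents (spouses of P):
  H also has parents J, Q.
  G's other parents are N, Q.
  M also has parents E, G, H, J.
MB(P) = {E, G, H, J, M, N, Q}; Z is not in this set.

No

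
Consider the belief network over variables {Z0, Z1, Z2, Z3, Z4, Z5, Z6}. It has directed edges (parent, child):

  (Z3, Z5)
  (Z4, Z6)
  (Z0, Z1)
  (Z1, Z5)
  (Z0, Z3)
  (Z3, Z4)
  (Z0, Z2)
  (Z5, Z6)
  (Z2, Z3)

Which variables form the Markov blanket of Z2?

{Z0, Z3}

By definition, MB(Z2) is built from Z2's parents, Z2's children, and the co-parents of Z2.
Pa(Z2) = {Z0}.
Children of Z2: Z3.
Parents of each child, excluding Z2:
  Z3: Z0
Union: {Z0} ∪ {Z3} ∪ {Z0} = {Z0, Z3}.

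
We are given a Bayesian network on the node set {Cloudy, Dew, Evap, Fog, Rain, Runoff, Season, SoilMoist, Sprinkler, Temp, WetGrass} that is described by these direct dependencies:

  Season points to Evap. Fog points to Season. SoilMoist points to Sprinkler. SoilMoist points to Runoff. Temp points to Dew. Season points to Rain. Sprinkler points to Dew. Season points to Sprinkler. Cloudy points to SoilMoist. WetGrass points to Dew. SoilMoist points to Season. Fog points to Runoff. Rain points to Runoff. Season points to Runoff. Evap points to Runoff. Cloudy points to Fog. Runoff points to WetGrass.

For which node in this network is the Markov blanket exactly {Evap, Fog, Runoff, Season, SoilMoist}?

The target node must have every member of {Evap, Fog, Runoff, Season, SoilMoist} as a parent, child, or co-parent, and no others.
Parents of Rain: Season; children: Runoff; co-parents: Evap, Fog, Season, SoilMoist.
These exactly cover the given set, so the node is Rain.

Rain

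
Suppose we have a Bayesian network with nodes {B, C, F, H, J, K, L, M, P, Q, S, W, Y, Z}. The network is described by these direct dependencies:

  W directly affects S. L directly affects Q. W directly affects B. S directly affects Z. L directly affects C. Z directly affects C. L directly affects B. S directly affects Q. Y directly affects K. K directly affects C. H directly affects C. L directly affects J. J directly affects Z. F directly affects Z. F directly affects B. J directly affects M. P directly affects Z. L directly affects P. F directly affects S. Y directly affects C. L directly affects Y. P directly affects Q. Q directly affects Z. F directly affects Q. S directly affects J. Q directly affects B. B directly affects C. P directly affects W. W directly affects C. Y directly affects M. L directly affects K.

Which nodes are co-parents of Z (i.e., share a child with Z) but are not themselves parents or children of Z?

Children of Z: C.
  parents(C) \ {Z} = {B, H, K, L, W, Y}.
Excluding nodes already adjacent to Z (C, F, J, P, Q, S), the co-parent-only contribution is {B, H, K, L, W, Y}.

{B, H, K, L, W, Y}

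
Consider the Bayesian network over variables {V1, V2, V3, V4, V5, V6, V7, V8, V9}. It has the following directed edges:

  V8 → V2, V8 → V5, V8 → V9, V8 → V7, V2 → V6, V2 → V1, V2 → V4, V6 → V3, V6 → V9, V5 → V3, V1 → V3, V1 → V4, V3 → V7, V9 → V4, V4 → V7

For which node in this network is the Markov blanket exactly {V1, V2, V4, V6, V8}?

V9

The target node must have every member of {V1, V2, V4, V6, V8} as a parent, child, or co-parent, and no others.
Parents of V9: V6, V8; children: V4; co-parents: V1, V2.
These exactly cover the given set, so the node is V9.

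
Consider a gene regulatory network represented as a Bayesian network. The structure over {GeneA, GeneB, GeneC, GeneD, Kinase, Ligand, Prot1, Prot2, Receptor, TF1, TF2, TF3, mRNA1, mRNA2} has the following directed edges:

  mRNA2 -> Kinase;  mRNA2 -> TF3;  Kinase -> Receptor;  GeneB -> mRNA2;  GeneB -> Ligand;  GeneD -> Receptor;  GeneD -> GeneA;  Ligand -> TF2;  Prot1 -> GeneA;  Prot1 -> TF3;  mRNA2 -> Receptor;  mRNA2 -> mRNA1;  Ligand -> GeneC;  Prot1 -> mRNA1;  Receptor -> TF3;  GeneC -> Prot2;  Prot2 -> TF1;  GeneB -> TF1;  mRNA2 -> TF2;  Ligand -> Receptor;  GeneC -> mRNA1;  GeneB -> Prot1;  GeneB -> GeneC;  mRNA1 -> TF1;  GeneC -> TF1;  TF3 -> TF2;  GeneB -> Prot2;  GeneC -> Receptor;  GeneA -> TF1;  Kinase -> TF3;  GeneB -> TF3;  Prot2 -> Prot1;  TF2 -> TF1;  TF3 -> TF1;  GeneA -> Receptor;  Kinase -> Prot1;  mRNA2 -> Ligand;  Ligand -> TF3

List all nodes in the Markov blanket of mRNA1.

Recall MB(v) = parents ∪ children ∪ spouses, where spouses are the other parents of v's children.
Children of mRNA1: TF1.
mRNA1's parents: GeneC, Prot1, mRNA2.
Co-parents of mRNA1 (other parents of its children):
  TF1: GeneA, GeneB, GeneC, Prot2, TF2, TF3
MB(mRNA1) = {GeneA, GeneB, GeneC, Prot1, Prot2, TF1, TF2, TF3, mRNA2}.

{GeneA, GeneB, GeneC, Prot1, Prot2, TF1, TF2, TF3, mRNA2}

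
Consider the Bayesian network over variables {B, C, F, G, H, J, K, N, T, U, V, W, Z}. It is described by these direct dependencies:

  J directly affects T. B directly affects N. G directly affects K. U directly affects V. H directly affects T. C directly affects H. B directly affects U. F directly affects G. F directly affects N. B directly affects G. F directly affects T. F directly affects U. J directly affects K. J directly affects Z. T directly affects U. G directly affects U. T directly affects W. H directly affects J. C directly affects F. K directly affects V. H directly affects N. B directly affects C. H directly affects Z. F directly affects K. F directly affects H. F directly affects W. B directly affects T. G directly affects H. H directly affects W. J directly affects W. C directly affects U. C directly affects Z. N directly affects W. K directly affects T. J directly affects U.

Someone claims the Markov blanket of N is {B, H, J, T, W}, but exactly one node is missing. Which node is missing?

Parents of N: B, F, H.
N has child W.
For each child, the remaining parents (spouses of N):
  W's other parents are F, H, J, T.
MB(N) = {B, F, H, J, T, W}.
Comparing with the claimed set, F is missing.

F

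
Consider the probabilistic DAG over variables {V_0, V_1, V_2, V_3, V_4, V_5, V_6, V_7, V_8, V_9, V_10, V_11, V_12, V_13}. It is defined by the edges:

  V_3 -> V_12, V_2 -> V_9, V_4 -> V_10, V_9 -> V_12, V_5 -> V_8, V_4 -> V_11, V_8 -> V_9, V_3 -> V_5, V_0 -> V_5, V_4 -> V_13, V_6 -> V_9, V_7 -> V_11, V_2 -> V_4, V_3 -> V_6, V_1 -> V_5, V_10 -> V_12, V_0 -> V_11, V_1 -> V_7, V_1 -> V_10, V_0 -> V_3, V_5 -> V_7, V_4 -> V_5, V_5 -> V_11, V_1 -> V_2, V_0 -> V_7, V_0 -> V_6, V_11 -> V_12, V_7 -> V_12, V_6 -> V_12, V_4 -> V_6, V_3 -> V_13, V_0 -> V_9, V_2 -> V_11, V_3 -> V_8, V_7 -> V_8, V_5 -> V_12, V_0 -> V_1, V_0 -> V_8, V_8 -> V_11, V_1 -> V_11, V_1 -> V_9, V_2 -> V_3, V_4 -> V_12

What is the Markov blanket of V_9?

Parents of V_9: V_0, V_1, V_2, V_6, V_8.
V_9 has child V_12.
Other parents of V_9's children:
  V_12 also has parents V_3, V_4, V_5, V_6, V_7, V_10, V_11.
Union: {V_0, V_1, V_2, V_6, V_8} ∪ {V_12} ∪ {V_3, V_4, V_5, V_6, V_7, V_10, V_11} = {V_0, V_1, V_2, V_3, V_4, V_5, V_6, V_7, V_8, V_10, V_11, V_12}.

{V_0, V_1, V_2, V_3, V_4, V_5, V_6, V_7, V_8, V_10, V_11, V_12}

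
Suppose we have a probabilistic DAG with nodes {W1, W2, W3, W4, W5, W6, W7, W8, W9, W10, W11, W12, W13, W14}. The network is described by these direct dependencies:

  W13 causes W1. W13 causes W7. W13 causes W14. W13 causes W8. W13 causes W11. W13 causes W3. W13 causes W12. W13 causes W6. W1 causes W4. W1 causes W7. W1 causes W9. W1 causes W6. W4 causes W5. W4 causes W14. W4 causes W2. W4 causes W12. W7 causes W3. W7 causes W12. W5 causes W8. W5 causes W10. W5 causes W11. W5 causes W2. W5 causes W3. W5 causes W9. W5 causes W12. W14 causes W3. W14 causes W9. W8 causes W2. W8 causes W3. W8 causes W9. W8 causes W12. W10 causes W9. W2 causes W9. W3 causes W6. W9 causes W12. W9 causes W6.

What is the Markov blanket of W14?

{W1, W2, W3, W4, W5, W7, W8, W9, W10, W13}

W14's parents: W4, W13.
Children of W14: W3, W9.
Co-parents of W14 (other parents of its children):
  W3: W5, W7, W8, W13
  W9: W1, W2, W5, W8, W10
MB(W14) = {W1, W2, W3, W4, W5, W7, W8, W9, W10, W13}.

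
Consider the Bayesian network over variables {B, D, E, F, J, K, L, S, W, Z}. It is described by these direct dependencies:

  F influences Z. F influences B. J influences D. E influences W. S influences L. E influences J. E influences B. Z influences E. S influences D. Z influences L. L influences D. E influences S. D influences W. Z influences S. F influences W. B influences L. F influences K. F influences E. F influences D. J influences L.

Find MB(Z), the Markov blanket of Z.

{B, E, F, J, L, S}

Z's parents: F.
Children of Z: E, L, S.
Other parents of Z's children:
  E: F
  S: E
  L: B, J, S
So the Markov blanket of Z is {B, E, F, J, L, S}.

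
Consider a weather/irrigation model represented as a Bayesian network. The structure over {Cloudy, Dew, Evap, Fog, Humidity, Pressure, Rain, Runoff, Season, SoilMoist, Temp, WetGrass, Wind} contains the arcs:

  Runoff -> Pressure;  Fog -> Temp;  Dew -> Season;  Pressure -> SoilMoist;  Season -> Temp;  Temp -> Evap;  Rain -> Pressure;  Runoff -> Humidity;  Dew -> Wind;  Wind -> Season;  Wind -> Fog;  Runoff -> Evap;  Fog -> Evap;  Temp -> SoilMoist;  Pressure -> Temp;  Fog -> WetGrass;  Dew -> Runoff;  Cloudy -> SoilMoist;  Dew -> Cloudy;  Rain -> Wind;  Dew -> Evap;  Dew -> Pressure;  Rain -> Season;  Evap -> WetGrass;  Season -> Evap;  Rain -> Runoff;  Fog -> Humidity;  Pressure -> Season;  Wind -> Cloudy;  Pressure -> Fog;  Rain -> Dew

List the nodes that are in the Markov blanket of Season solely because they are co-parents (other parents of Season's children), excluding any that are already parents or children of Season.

{Fog, Runoff}

Children of Season: Evap, Temp.
  Temp: Fog, Pressure
  Evap: Dew, Fog, Runoff, Temp
Excluding nodes already adjacent to Season (Dew, Evap, Pressure, Rain, Temp, Wind), the co-parent-only contribution is {Fog, Runoff}.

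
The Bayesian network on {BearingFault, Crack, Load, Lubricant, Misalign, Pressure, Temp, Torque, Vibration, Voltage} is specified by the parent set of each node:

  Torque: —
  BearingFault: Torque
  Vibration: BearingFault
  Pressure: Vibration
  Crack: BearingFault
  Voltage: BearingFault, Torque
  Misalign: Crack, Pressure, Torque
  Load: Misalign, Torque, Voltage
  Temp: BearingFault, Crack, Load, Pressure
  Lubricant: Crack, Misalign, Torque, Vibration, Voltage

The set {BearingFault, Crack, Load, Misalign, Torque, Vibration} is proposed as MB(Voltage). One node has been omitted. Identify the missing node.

By definition, MB(Voltage) is built from Voltage's parents, Voltage's children, and the co-parents of Voltage.
Voltage's children: Load, Lubricant.
Voltage has parents BearingFault, Torque.
Parents of each child, excluding Voltage:
  Load: Misalign, Torque
  Lubricant: Crack, Misalign, Torque, Vibration
MB(Voltage) = {BearingFault, Crack, Load, Lubricant, Misalign, Torque, Vibration}.
Comparing with the claimed set, Lubricant is missing.

Lubricant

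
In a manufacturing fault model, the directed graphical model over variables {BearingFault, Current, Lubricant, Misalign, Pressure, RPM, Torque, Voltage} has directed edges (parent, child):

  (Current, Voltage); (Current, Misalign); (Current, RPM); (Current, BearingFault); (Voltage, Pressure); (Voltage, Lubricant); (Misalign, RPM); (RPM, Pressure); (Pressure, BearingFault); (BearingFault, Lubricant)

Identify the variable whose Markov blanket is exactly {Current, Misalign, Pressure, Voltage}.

The target node must have every member of {Current, Misalign, Pressure, Voltage} as a parent, child, or co-parent, and no others.
Parents of RPM: Current, Misalign; children: Pressure; co-parents: Voltage.
These exactly cover the given set, so the node is RPM.

RPM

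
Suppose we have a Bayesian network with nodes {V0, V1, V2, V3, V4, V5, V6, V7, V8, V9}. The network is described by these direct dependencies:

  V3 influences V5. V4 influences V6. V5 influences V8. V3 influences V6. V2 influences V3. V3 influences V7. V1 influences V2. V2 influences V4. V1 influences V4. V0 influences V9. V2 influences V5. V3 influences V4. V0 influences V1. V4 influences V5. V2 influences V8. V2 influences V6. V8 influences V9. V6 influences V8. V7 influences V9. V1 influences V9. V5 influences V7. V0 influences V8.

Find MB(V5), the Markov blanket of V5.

The Markov blanket of a node is its parents, its children, and the other parents of its children.
Children of V5: V7, V8.
Pa(V5) = {V2, V3, V4}.
Parents of each child, excluding V5:
  V7's other parent is V3.
  parents(V8) \ {V5} = {V0, V2, V6}.
Union: {V2, V3, V4} ∪ {V7, V8} ∪ {V0, V2, V3, V6} = {V0, V2, V3, V4, V6, V7, V8}.

{V0, V2, V3, V4, V6, V7, V8}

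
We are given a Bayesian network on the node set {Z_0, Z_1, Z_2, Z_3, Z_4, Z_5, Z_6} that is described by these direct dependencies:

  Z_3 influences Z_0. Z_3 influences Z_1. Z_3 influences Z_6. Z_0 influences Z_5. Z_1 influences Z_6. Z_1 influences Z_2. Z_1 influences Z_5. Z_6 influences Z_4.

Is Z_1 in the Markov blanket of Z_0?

Yes

Z_1 is a co-parent of Z_0: both are parents of Z_5.
So Z_1 ∈ MB(Z_0).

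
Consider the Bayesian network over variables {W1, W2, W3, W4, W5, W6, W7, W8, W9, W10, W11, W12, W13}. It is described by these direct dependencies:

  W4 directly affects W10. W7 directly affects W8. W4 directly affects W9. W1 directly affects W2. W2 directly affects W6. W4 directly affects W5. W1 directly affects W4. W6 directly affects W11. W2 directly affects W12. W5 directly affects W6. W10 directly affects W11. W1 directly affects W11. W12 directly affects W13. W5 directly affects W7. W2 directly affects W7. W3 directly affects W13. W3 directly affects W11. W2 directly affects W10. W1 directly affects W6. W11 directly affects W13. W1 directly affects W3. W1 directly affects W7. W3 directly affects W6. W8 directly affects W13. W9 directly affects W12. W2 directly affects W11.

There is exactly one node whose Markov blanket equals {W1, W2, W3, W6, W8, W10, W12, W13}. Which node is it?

W11

The target node must have every member of {W1, W2, W3, W6, W8, W10, W12, W13} as a parent, child, or co-parent, and no others.
Parents of W11: W1, W2, W3, W6, W10; children: W13; co-parents: W3, W8, W12.
These exactly cover the given set, so the node is W11.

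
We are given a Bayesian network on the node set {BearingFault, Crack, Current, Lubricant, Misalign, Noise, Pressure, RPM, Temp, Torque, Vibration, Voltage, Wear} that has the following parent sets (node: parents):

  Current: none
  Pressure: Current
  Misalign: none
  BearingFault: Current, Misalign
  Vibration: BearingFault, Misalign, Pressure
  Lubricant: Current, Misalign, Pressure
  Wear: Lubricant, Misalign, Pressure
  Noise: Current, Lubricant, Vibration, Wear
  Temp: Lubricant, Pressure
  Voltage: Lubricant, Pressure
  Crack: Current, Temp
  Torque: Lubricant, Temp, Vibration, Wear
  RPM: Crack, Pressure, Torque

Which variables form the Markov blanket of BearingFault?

BearingFault's parents: Current, Misalign.
BearingFault's children: Vibration.
Parents of each child, excluding BearingFault:
  Vibration also has parents Misalign, Pressure.
Union: {Current, Misalign} ∪ {Vibration} ∪ {Misalign, Pressure} = {Current, Misalign, Pressure, Vibration}.

{Current, Misalign, Pressure, Vibration}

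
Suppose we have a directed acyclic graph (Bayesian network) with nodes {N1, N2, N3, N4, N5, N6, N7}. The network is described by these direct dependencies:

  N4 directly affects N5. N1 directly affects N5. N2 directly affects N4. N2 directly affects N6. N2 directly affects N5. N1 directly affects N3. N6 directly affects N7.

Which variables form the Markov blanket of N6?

A node's Markov blanket = Pa ∪ Ch ∪ (parents of Ch other than the node itself).
N6 has parent N2.
N6's children: N7.
For each child, the remaining parents (spouses of N6):
  N7 has no other parent.
Union: {N2} ∪ {N7} ∪ {} = {N2, N7}.

{N2, N7}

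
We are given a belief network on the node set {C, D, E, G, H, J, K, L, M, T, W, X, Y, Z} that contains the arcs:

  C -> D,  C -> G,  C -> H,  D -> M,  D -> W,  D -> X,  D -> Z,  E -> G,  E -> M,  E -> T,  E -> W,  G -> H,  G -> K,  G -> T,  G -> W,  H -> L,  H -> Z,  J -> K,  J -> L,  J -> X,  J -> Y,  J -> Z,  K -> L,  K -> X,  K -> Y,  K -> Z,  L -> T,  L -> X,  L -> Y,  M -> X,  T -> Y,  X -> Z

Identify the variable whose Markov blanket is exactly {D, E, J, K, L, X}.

The target node must have every member of {D, E, J, K, L, X} as a parent, child, or co-parent, and no others.
Parents of M: D, E; children: X; co-parents: D, J, K, L.
These exactly cover the given set, so the node is M.

M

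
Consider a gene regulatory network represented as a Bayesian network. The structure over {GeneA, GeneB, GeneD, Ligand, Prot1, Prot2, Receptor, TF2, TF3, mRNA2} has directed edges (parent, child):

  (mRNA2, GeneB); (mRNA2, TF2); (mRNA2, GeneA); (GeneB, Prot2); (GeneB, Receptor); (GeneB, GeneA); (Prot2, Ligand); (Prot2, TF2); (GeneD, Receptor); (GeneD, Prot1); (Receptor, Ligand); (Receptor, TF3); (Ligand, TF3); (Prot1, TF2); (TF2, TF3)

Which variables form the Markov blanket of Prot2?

{GeneB, Ligand, Prot1, Receptor, TF2, mRNA2}

Parents of Prot2: GeneB.
Prot2 has children Ligand, TF2.
Other parents of Prot2's children:
  parents(Ligand) \ {Prot2} = {Receptor}.
  TF2's other parents are Prot1, mRNA2.
Taking the union gives {GeneB, Ligand, Prot1, Receptor, TF2, mRNA2}.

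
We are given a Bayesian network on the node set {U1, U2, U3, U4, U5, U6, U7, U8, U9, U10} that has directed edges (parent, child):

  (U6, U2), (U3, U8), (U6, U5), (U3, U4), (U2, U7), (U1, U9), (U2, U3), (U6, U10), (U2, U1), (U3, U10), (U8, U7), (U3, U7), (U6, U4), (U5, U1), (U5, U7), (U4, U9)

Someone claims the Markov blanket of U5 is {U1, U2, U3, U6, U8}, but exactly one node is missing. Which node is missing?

Recall MB(v) = parents ∪ children ∪ spouses, where spouses are the other parents of v's children.
Children of U5: U1, U7.
U5 has parent U6.
Other parents of U5's children:
  U1: U2
  U7: U2, U3, U8
MB(U5) = {U1, U2, U3, U6, U7, U8}.
Comparing with the claimed set, U7 is missing.

U7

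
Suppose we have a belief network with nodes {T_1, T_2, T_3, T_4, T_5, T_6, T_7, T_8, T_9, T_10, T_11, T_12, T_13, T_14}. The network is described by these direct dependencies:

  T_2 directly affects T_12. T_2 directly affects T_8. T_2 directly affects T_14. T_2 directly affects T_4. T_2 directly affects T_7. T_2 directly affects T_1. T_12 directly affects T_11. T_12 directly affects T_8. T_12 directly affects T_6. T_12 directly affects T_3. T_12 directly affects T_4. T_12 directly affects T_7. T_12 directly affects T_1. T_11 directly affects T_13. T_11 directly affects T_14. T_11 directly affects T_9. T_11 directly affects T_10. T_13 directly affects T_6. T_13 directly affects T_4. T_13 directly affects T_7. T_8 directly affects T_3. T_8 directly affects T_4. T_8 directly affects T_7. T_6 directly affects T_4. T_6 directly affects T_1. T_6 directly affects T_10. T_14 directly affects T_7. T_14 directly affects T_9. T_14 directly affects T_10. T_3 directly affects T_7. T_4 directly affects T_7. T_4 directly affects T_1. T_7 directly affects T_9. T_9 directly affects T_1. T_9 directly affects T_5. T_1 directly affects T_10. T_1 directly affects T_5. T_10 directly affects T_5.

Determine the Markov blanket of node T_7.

{T_2, T_3, T_4, T_8, T_9, T_11, T_12, T_13, T_14}

By definition, MB(T_7) is built from T_7's parents, T_7's children, and the co-parents of T_7.
Children of T_7: T_9.
Parents of T_7: T_2, T_3, T_4, T_8, T_12, T_13, T_14.
Other parents of T_7's children:
  parents(T_9) \ {T_7} = {T_11, T_14}.
MB(T_7) = {T_2, T_3, T_4, T_8, T_9, T_11, T_12, T_13, T_14}.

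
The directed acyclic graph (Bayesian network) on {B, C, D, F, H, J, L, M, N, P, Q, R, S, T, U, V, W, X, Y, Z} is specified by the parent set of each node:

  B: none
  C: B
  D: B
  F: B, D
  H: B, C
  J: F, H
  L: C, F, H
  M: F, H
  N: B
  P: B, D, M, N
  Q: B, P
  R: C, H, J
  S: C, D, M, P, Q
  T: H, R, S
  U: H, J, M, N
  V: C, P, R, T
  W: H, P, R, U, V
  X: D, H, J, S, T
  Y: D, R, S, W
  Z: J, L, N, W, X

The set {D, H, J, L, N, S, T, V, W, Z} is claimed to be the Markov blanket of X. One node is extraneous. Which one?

Recall MB(v) = parents ∪ children ∪ spouses, where spouses are the other parents of v's children.
X's children: Z.
Parents of X: D, H, J, S, T.
Other parents of X's children:
  Z's other parents are J, L, N, W.
MB(X) = {D, H, J, L, N, S, T, W, Z}.
V is neither a parent, child, nor co-parent of X, so it does not belong.

V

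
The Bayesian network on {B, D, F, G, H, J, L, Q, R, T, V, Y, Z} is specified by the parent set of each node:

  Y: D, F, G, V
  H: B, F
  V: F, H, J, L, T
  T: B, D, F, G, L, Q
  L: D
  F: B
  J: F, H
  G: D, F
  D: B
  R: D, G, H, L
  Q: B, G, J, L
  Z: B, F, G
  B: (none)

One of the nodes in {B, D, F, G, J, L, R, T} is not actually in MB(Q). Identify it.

R

Recall MB(v) = parents ∪ children ∪ spouses, where spouses are the other parents of v's children.
Q's parents: B, G, J, L.
Ch(Q) = {T}.
For each child, the remaining parents (spouses of Q):
  parents(T) \ {Q} = {B, D, F, G, L}.
MB(Q) = {B, D, F, G, J, L, T}.
R is neither a parent, child, nor co-parent of Q, so it does not belong.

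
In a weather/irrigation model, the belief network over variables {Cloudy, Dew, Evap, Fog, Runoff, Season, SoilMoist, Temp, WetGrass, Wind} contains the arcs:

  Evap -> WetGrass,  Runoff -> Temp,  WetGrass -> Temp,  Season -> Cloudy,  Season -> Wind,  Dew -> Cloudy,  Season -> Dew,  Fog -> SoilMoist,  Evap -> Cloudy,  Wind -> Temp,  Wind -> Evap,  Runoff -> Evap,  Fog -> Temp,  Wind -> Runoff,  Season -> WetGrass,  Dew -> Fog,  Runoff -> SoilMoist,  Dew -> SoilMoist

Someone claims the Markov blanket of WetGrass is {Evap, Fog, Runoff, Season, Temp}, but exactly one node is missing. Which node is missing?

A node's Markov blanket = Pa ∪ Ch ∪ (parents of Ch other than the node itself).
Pa(WetGrass) = {Evap, Season}.
Ch(WetGrass) = {Temp}.
Co-parents of WetGrass (other parents of its children):
  Temp: Fog, Runoff, Wind
MB(WetGrass) = {Evap, Fog, Runoff, Season, Temp, Wind}.
Comparing with the claimed set, Wind is missing.

Wind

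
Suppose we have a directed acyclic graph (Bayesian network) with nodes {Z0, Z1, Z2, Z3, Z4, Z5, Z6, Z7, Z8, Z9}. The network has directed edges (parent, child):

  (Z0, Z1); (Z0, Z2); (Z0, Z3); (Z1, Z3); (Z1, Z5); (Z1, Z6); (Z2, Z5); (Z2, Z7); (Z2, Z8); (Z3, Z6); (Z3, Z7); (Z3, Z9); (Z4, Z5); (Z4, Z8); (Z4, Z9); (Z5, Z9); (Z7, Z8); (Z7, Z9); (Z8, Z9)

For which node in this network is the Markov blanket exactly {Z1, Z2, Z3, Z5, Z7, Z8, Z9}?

Z4

The target node must have every member of {Z1, Z2, Z3, Z5, Z7, Z8, Z9} as a parent, child, or co-parent, and no others.
Parents of Z4: none; children: Z5, Z8, Z9; co-parents: Z1, Z2, Z3, Z5, Z7, Z8.
These exactly cover the given set, so the node is Z4.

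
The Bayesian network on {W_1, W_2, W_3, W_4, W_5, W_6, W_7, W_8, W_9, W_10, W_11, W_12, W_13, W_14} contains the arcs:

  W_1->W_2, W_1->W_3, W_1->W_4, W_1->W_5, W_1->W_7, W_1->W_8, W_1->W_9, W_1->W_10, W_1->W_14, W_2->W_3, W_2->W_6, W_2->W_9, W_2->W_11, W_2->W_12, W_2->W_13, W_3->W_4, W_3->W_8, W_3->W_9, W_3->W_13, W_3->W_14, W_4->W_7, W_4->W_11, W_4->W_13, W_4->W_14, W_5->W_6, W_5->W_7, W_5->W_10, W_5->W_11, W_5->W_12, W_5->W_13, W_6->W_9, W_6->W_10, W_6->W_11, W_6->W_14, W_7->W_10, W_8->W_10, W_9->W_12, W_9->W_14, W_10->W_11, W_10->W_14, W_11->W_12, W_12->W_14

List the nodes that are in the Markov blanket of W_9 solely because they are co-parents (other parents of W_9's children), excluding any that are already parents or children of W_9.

{W_4, W_5, W_10, W_11}

Children of W_9: W_12, W_14.
  W_12 also has parents W_2, W_5, W_11.
  parents(W_14) \ {W_9} = {W_1, W_3, W_4, W_6, W_10, W_12}.
Excluding nodes already adjacent to W_9 (W_1, W_2, W_3, W_6, W_12, W_14), the co-parent-only contribution is {W_4, W_5, W_10, W_11}.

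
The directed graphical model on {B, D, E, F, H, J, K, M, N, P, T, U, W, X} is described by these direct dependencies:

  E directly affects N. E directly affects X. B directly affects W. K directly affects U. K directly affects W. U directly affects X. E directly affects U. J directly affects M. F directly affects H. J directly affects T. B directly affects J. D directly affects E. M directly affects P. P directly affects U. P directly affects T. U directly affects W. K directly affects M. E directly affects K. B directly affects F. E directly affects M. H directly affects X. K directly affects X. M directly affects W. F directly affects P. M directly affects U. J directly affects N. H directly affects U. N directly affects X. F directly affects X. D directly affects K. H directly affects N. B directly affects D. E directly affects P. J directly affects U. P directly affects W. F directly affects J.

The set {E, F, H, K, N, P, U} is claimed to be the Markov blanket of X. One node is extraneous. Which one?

A node's Markov blanket = Pa ∪ Ch ∪ (parents of Ch other than the node itself).
Pa(X) = {E, F, H, K, N, U}.
Ch(X) = {}.
With no children, X has no spouses; the co-parent set is empty.
MB(X) = {E, F, H, K, N, U}.
P is neither a parent, child, nor co-parent of X, so it does not belong.

P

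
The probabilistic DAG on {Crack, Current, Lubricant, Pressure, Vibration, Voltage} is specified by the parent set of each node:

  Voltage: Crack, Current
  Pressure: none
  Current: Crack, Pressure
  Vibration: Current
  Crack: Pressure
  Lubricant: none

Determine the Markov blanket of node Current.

Recall MB(v) = parents ∪ children ∪ spouses, where spouses are the other parents of v's children.
Pa(Current) = {Crack, Pressure}.
Ch(Current) = {Vibration, Voltage}.
Other parents of Current's children:
  parents(Voltage) \ {Current} = {Crack}.
  Vibration has no other parent.
Union: {Crack, Pressure} ∪ {Vibration, Voltage} ∪ {Crack} = {Crack, Pressure, Vibration, Voltage}.

{Crack, Pressure, Vibration, Voltage}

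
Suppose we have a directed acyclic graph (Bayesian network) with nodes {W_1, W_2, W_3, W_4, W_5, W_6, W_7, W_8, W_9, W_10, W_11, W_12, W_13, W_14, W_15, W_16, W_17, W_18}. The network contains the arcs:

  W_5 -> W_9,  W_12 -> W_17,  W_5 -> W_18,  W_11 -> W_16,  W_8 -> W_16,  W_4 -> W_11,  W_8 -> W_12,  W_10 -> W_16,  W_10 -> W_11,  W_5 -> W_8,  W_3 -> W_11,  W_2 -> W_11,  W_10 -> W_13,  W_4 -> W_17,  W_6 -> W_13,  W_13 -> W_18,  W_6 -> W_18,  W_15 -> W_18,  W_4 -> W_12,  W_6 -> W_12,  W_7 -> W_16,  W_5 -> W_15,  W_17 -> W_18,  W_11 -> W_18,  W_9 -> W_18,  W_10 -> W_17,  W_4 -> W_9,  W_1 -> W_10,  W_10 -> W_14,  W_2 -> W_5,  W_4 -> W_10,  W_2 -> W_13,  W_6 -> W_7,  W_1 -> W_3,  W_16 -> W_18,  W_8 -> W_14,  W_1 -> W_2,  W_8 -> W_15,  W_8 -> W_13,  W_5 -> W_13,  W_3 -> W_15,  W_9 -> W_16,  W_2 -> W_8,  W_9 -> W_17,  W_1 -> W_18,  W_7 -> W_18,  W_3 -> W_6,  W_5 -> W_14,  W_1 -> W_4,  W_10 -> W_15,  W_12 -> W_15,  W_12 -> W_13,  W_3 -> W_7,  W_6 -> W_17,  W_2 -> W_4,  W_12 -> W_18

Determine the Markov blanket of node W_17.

{W_1, W_4, W_5, W_6, W_7, W_9, W_10, W_11, W_12, W_13, W_15, W_16, W_18}

The Markov blanket of a node is its parents, its children, and the other parents of its children.
W_17's parents: W_4, W_6, W_9, W_10, W_12.
Ch(W_17) = {W_18}.
For each child, the remaining parents (spouses of W_17):
  W_18's other parents are W_1, W_5, W_6, W_7, W_9, W_11, W_12, W_13, W_15, W_16.
MB(W_17) = {W_1, W_4, W_5, W_6, W_7, W_9, W_10, W_11, W_12, W_13, W_15, W_16, W_18}.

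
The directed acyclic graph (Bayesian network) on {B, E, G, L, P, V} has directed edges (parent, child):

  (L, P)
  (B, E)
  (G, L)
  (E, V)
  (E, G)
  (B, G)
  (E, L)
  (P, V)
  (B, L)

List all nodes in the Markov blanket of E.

E has parent B.
Ch(E) = {G, L, V}.
Co-parents of E (other parents of its children):
  parents(G) \ {E} = {B}.
  parents(L) \ {E} = {B, G}.
  V's other parent is P.
MB(E) = {B, G, L, P, V}.

{B, G, L, P, V}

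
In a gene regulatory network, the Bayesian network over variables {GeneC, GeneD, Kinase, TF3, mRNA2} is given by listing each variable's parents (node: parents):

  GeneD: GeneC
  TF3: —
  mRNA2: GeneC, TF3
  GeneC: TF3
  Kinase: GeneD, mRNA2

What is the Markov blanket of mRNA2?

{GeneC, GeneD, Kinase, TF3}

mRNA2's parents: GeneC, TF3.
Ch(mRNA2) = {Kinase}.
Co-parents of mRNA2 (other parents of its children):
  parents(Kinase) \ {mRNA2} = {GeneD}.
Union: {GeneC, TF3} ∪ {Kinase} ∪ {GeneD} = {GeneC, GeneD, Kinase, TF3}.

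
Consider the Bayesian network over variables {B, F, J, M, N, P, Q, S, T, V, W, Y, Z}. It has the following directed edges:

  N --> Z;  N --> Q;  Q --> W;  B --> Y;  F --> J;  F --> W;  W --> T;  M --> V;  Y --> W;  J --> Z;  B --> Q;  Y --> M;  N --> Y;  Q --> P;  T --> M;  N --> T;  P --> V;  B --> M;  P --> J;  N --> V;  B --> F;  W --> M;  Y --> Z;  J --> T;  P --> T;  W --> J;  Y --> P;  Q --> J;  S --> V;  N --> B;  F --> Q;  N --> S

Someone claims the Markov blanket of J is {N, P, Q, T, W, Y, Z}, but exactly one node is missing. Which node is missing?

F

Children of J: T, Z.
Parents of J: F, P, Q, W.
Other parents of J's children:
  parents(T) \ {J} = {N, P, W}.
  Z also has parents N, Y.
MB(J) = {F, N, P, Q, T, W, Y, Z}.
Comparing with the claimed set, F is missing.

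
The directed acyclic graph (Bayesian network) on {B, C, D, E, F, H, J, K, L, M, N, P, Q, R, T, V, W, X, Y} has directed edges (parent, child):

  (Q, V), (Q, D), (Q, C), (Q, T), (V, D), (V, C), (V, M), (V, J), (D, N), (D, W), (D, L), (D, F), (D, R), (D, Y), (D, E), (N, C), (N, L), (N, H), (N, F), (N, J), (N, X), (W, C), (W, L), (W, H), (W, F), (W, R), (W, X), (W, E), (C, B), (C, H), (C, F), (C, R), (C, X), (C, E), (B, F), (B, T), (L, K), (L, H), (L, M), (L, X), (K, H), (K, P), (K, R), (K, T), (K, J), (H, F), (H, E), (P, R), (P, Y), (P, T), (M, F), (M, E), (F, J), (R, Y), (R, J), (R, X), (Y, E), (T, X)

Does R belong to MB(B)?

No

B has parent C.
B has children F, T.
Parents of each child, excluding B:
  parents(F) \ {B} = {C, D, H, M, N, W}.
  T also has parents K, P, Q.
MB(B) = {C, D, F, H, K, M, N, P, Q, T, W}; R is not in this set.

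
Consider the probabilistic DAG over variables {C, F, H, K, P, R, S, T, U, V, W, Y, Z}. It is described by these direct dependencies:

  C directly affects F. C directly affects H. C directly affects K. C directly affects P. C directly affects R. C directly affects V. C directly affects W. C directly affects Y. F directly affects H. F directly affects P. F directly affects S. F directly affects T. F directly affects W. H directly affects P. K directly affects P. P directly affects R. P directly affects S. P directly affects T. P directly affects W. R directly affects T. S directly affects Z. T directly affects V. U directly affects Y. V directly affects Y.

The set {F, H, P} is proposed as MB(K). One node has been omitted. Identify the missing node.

Recall MB(v) = parents ∪ children ∪ spouses, where spouses are the other parents of v's children.
Pa(K) = {C}.
K has child P.
Other parents of K's children:
  P's other parents are C, F, H.
MB(K) = {C, F, H, P}.
Comparing with the claimed set, C is missing.

C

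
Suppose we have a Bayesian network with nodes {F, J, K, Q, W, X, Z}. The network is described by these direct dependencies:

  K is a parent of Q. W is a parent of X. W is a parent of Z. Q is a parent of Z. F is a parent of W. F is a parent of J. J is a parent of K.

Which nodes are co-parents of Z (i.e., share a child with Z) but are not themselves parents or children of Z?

{}

Z has no children, so it has no co-parents. The set is empty.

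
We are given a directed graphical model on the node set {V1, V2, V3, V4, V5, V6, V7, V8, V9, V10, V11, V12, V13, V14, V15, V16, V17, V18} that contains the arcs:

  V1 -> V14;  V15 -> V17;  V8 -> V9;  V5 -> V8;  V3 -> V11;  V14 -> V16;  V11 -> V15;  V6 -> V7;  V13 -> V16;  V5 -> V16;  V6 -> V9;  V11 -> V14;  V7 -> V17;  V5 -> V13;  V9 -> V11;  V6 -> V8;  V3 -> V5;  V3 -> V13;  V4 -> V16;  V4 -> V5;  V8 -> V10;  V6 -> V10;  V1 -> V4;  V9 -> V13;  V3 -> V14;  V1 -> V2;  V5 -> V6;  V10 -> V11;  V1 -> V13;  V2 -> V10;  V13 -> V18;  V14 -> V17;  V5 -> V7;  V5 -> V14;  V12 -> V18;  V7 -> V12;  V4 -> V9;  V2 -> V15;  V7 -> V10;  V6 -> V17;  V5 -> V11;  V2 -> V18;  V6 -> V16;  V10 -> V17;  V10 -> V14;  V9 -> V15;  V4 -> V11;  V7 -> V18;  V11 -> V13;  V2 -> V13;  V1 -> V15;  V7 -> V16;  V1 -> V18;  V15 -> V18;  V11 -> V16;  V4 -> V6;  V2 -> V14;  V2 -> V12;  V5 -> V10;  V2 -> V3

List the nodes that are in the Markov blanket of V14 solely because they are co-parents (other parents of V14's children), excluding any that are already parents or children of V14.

Children of V14: V16, V17.
  V16 also has parents V4, V5, V6, V7, V11, V13.
  parents(V17) \ {V14} = {V6, V7, V10, V15}.
Excluding nodes already adjacent to V14 (V1, V2, V3, V5, V10, V11, V16, V17), the co-parent-only contribution is {V4, V6, V7, V13, V15}.

{V4, V6, V7, V13, V15}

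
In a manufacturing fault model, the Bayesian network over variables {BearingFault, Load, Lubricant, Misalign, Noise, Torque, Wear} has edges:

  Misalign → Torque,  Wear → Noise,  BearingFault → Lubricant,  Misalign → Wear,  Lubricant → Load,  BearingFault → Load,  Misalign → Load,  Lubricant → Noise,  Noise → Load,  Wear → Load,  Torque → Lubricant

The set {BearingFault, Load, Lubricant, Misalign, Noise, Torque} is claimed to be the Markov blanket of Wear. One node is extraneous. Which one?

Torque

Recall MB(v) = parents ∪ children ∪ spouses, where spouses are the other parents of v's children.
Children of Wear: Load, Noise.
Wear has parent Misalign.
Co-parents of Wear (other parents of its children):
  Noise's other parent is Lubricant.
  parents(Load) \ {Wear} = {BearingFault, Lubricant, Misalign, Noise}.
MB(Wear) = {BearingFault, Load, Lubricant, Misalign, Noise}.
Torque is neither a parent, child, nor co-parent of Wear, so it does not belong.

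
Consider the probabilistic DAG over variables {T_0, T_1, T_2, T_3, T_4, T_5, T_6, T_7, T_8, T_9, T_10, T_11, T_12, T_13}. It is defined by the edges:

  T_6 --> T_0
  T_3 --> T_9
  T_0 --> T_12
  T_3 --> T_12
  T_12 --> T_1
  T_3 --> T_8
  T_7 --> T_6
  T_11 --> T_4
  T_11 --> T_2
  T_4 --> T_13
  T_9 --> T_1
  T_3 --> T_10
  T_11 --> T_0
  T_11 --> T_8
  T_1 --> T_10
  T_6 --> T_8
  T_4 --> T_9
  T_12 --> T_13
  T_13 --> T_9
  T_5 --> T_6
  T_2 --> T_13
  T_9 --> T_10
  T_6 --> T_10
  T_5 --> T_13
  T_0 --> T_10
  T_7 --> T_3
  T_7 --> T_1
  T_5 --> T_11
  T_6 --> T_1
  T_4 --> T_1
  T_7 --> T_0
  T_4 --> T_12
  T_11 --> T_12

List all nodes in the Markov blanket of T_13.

{T_2, T_3, T_4, T_5, T_9, T_12}

By definition, MB(T_13) is built from T_13's parents, T_13's children, and the co-parents of T_13.
T_13's parents: T_2, T_4, T_5, T_12.
Children of T_13: T_9.
Parents of each child, excluding T_13:
  T_9 also has parents T_3, T_4.
So the Markov blanket of T_13 is {T_2, T_3, T_4, T_5, T_9, T_12}.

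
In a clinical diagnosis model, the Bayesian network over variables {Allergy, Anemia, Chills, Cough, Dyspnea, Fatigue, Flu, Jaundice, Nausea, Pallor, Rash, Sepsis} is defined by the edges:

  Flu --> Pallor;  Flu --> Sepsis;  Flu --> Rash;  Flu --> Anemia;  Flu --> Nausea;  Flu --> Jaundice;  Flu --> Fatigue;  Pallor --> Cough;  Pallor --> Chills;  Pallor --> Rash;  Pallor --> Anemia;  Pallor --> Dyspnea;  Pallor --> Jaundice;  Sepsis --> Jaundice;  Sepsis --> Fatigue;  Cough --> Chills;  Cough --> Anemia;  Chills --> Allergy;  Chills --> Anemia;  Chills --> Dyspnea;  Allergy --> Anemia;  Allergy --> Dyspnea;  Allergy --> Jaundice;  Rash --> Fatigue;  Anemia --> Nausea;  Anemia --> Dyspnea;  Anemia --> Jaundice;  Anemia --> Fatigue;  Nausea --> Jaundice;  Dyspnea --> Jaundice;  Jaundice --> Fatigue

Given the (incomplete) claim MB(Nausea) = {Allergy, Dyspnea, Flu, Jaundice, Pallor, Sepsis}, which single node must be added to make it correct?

Recall MB(v) = parents ∪ children ∪ spouses, where spouses are the other parents of v's children.
Nausea's children: Jaundice.
Nausea has parents Anemia, Flu.
Co-parents of Nausea (other parents of its children):
  parents(Jaundice) \ {Nausea} = {Allergy, Anemia, Dyspnea, Flu, Pallor, Sepsis}.
MB(Nausea) = {Allergy, Anemia, Dyspnea, Flu, Jaundice, Pallor, Sepsis}.
Comparing with the claimed set, Anemia is missing.

Anemia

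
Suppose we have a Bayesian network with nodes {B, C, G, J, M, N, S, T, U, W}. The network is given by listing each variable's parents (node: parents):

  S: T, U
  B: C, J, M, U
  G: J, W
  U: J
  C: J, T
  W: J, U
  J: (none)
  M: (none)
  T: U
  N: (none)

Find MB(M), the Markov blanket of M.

Pa(M) = {}.
Children of M: B.
For each child, the remaining parents (spouses of M):
  B also has parents C, J, U.
Union: {} ∪ {B} ∪ {C, J, U} = {B, C, J, U}.

{B, C, J, U}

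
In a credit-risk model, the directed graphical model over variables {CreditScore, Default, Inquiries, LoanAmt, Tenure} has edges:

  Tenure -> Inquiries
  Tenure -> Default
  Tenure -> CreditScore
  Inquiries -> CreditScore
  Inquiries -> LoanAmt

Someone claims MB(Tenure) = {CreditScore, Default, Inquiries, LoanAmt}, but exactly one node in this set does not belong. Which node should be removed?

LoanAmt

Recall MB(v) = parents ∪ children ∪ spouses, where spouses are the other parents of v's children.
Tenure's parents: none.
Tenure's children: CreditScore, Default, Inquiries.
For each child, the remaining parents (spouses of Tenure):
  Inquiries: no additional parents.
  Default: no additional parents.
  CreditScore also has parent Inquiries.
MB(Tenure) = {CreditScore, Default, Inquiries}.
LoanAmt is neither a parent, child, nor co-parent of Tenure, so it does not belong.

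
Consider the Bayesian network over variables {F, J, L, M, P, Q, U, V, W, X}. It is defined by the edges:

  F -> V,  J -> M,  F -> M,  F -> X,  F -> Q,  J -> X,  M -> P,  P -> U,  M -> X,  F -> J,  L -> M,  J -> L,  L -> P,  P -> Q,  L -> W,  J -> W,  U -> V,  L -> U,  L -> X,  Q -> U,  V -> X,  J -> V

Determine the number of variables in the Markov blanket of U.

Recall MB(v) = parents ∪ children ∪ spouses, where spouses are the other parents of v's children.
U has child V.
U has parents L, P, Q.
Other parents of U's children:
  V also has parents F, J.
MB(U) = {F, J, L, P, Q, V}, which has 6 nodes.

6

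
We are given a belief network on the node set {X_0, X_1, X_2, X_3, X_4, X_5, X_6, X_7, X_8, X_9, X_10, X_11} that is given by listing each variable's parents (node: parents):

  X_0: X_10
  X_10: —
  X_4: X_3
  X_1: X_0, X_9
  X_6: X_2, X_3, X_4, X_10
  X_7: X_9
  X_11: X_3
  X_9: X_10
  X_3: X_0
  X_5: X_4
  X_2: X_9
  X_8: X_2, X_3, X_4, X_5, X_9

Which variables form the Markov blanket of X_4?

{X_2, X_3, X_5, X_6, X_8, X_9, X_10}

Recall MB(v) = parents ∪ children ∪ spouses, where spouses are the other parents of v's children.
X_4 has parent X_3.
Ch(X_4) = {X_5, X_6, X_8}.
Other parents of X_4's children:
  X_5: no additional parents.
  X_6 also has parents X_2, X_3, X_10.
  parents(X_8) \ {X_4} = {X_2, X_3, X_5, X_9}.
Taking the union gives {X_2, X_3, X_5, X_6, X_8, X_9, X_10}.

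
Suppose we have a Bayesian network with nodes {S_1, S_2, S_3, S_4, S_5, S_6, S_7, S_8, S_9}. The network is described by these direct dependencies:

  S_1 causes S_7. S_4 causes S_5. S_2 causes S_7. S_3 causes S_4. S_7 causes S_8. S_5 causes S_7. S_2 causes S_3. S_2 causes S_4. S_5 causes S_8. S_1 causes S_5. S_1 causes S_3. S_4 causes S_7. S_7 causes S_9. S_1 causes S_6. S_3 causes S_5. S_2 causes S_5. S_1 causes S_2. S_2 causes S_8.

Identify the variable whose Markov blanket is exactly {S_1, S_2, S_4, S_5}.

S_3

The target node must have every member of {S_1, S_2, S_4, S_5} as a parent, child, or co-parent, and no others.
Parents of S_3: S_1, S_2; children: S_4, S_5; co-parents: S_1, S_2, S_4.
These exactly cover the given set, so the node is S_3.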